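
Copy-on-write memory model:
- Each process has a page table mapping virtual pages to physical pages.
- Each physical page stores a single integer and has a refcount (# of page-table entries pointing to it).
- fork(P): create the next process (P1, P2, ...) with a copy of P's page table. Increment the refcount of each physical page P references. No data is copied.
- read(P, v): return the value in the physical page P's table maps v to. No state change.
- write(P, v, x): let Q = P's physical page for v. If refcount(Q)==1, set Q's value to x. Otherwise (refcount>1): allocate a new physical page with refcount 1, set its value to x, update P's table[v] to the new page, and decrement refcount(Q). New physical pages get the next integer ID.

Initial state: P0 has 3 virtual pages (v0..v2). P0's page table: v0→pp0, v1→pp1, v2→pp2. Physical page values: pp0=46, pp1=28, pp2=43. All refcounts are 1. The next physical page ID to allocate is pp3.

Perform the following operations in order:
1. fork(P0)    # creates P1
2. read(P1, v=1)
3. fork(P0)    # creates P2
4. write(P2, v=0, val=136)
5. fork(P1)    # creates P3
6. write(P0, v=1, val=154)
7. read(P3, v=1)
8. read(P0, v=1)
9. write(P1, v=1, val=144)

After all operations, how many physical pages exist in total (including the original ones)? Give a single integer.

Answer: 6

Derivation:
Op 1: fork(P0) -> P1. 3 ppages; refcounts: pp0:2 pp1:2 pp2:2
Op 2: read(P1, v1) -> 28. No state change.
Op 3: fork(P0) -> P2. 3 ppages; refcounts: pp0:3 pp1:3 pp2:3
Op 4: write(P2, v0, 136). refcount(pp0)=3>1 -> COPY to pp3. 4 ppages; refcounts: pp0:2 pp1:3 pp2:3 pp3:1
Op 5: fork(P1) -> P3. 4 ppages; refcounts: pp0:3 pp1:4 pp2:4 pp3:1
Op 6: write(P0, v1, 154). refcount(pp1)=4>1 -> COPY to pp4. 5 ppages; refcounts: pp0:3 pp1:3 pp2:4 pp3:1 pp4:1
Op 7: read(P3, v1) -> 28. No state change.
Op 8: read(P0, v1) -> 154. No state change.
Op 9: write(P1, v1, 144). refcount(pp1)=3>1 -> COPY to pp5. 6 ppages; refcounts: pp0:3 pp1:2 pp2:4 pp3:1 pp4:1 pp5:1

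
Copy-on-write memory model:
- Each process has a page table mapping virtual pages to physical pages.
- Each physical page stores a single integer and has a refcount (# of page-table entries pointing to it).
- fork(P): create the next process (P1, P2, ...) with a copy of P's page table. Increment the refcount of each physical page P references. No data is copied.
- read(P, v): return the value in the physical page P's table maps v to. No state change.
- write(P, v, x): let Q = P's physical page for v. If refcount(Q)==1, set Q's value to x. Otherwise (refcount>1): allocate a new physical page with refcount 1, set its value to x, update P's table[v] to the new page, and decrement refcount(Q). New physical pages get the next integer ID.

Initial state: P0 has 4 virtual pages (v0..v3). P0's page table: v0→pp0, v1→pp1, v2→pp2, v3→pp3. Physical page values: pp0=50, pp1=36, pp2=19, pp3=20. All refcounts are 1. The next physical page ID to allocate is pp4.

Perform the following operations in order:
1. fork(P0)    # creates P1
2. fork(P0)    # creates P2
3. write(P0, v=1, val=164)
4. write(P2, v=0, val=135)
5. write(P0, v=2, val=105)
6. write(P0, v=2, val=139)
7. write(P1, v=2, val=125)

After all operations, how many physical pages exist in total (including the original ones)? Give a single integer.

Answer: 8

Derivation:
Op 1: fork(P0) -> P1. 4 ppages; refcounts: pp0:2 pp1:2 pp2:2 pp3:2
Op 2: fork(P0) -> P2. 4 ppages; refcounts: pp0:3 pp1:3 pp2:3 pp3:3
Op 3: write(P0, v1, 164). refcount(pp1)=3>1 -> COPY to pp4. 5 ppages; refcounts: pp0:3 pp1:2 pp2:3 pp3:3 pp4:1
Op 4: write(P2, v0, 135). refcount(pp0)=3>1 -> COPY to pp5. 6 ppages; refcounts: pp0:2 pp1:2 pp2:3 pp3:3 pp4:1 pp5:1
Op 5: write(P0, v2, 105). refcount(pp2)=3>1 -> COPY to pp6. 7 ppages; refcounts: pp0:2 pp1:2 pp2:2 pp3:3 pp4:1 pp5:1 pp6:1
Op 6: write(P0, v2, 139). refcount(pp6)=1 -> write in place. 7 ppages; refcounts: pp0:2 pp1:2 pp2:2 pp3:3 pp4:1 pp5:1 pp6:1
Op 7: write(P1, v2, 125). refcount(pp2)=2>1 -> COPY to pp7. 8 ppages; refcounts: pp0:2 pp1:2 pp2:1 pp3:3 pp4:1 pp5:1 pp6:1 pp7:1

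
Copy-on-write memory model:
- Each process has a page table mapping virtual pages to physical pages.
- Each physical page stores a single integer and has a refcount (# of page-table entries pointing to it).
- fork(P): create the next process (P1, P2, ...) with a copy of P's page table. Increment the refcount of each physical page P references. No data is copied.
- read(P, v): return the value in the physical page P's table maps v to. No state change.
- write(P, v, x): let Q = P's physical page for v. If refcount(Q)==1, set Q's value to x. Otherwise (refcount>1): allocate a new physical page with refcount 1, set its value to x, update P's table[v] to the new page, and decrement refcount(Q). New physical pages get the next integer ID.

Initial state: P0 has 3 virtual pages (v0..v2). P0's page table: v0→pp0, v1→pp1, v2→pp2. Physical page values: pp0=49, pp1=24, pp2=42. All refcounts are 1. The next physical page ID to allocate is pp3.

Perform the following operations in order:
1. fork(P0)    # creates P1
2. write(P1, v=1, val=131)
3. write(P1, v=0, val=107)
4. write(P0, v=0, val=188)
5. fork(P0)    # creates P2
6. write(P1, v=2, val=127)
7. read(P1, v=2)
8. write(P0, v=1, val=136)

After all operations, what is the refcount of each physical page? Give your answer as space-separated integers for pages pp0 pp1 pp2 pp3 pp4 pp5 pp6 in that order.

Op 1: fork(P0) -> P1. 3 ppages; refcounts: pp0:2 pp1:2 pp2:2
Op 2: write(P1, v1, 131). refcount(pp1)=2>1 -> COPY to pp3. 4 ppages; refcounts: pp0:2 pp1:1 pp2:2 pp3:1
Op 3: write(P1, v0, 107). refcount(pp0)=2>1 -> COPY to pp4. 5 ppages; refcounts: pp0:1 pp1:1 pp2:2 pp3:1 pp4:1
Op 4: write(P0, v0, 188). refcount(pp0)=1 -> write in place. 5 ppages; refcounts: pp0:1 pp1:1 pp2:2 pp3:1 pp4:1
Op 5: fork(P0) -> P2. 5 ppages; refcounts: pp0:2 pp1:2 pp2:3 pp3:1 pp4:1
Op 6: write(P1, v2, 127). refcount(pp2)=3>1 -> COPY to pp5. 6 ppages; refcounts: pp0:2 pp1:2 pp2:2 pp3:1 pp4:1 pp5:1
Op 7: read(P1, v2) -> 127. No state change.
Op 8: write(P0, v1, 136). refcount(pp1)=2>1 -> COPY to pp6. 7 ppages; refcounts: pp0:2 pp1:1 pp2:2 pp3:1 pp4:1 pp5:1 pp6:1

Answer: 2 1 2 1 1 1 1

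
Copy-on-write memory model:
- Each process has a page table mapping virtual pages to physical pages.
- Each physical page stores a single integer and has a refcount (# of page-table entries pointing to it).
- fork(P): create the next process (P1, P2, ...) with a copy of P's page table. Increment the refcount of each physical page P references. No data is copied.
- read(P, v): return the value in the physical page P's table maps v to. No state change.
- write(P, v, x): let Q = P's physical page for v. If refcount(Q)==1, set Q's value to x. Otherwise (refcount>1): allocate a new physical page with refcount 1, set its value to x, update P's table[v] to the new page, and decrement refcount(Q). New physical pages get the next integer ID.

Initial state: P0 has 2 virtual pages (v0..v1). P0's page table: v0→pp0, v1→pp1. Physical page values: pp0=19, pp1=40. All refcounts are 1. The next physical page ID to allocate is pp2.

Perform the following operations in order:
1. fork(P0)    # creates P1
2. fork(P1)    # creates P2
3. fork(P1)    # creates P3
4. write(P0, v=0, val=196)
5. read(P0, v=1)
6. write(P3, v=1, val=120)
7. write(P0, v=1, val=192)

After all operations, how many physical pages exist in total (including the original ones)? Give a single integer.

Answer: 5

Derivation:
Op 1: fork(P0) -> P1. 2 ppages; refcounts: pp0:2 pp1:2
Op 2: fork(P1) -> P2. 2 ppages; refcounts: pp0:3 pp1:3
Op 3: fork(P1) -> P3. 2 ppages; refcounts: pp0:4 pp1:4
Op 4: write(P0, v0, 196). refcount(pp0)=4>1 -> COPY to pp2. 3 ppages; refcounts: pp0:3 pp1:4 pp2:1
Op 5: read(P0, v1) -> 40. No state change.
Op 6: write(P3, v1, 120). refcount(pp1)=4>1 -> COPY to pp3. 4 ppages; refcounts: pp0:3 pp1:3 pp2:1 pp3:1
Op 7: write(P0, v1, 192). refcount(pp1)=3>1 -> COPY to pp4. 5 ppages; refcounts: pp0:3 pp1:2 pp2:1 pp3:1 pp4:1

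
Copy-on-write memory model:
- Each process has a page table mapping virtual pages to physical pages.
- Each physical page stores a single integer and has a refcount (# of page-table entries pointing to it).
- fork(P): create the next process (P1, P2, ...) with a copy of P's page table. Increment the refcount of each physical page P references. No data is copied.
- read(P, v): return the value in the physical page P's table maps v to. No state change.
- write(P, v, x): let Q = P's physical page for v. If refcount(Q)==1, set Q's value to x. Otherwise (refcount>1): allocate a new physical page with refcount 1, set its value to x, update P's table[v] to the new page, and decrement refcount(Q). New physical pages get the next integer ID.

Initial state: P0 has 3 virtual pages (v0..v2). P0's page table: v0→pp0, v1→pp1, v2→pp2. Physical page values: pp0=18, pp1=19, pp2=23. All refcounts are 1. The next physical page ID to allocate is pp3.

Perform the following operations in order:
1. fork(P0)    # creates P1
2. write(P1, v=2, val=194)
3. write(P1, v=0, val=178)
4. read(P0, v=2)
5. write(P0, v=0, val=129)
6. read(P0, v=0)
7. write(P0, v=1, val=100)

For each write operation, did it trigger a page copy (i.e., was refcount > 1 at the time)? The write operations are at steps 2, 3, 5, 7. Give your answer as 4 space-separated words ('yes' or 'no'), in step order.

Op 1: fork(P0) -> P1. 3 ppages; refcounts: pp0:2 pp1:2 pp2:2
Op 2: write(P1, v2, 194). refcount(pp2)=2>1 -> COPY to pp3. 4 ppages; refcounts: pp0:2 pp1:2 pp2:1 pp3:1
Op 3: write(P1, v0, 178). refcount(pp0)=2>1 -> COPY to pp4. 5 ppages; refcounts: pp0:1 pp1:2 pp2:1 pp3:1 pp4:1
Op 4: read(P0, v2) -> 23. No state change.
Op 5: write(P0, v0, 129). refcount(pp0)=1 -> write in place. 5 ppages; refcounts: pp0:1 pp1:2 pp2:1 pp3:1 pp4:1
Op 6: read(P0, v0) -> 129. No state change.
Op 7: write(P0, v1, 100). refcount(pp1)=2>1 -> COPY to pp5. 6 ppages; refcounts: pp0:1 pp1:1 pp2:1 pp3:1 pp4:1 pp5:1

yes yes no yes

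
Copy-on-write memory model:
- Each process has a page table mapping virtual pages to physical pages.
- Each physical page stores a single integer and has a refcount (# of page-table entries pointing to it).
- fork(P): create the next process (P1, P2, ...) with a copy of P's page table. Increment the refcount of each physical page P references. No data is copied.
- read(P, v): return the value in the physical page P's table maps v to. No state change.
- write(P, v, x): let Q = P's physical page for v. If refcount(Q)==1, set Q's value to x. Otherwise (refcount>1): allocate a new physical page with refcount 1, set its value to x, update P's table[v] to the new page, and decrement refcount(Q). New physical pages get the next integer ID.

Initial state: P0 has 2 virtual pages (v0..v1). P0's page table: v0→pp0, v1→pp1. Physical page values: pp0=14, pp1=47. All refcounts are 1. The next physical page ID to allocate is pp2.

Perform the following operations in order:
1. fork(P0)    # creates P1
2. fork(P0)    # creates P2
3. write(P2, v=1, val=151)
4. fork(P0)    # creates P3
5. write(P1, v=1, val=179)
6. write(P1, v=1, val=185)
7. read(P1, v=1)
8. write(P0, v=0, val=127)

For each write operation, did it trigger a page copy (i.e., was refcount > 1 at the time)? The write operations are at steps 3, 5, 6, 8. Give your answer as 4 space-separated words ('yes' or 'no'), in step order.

Op 1: fork(P0) -> P1. 2 ppages; refcounts: pp0:2 pp1:2
Op 2: fork(P0) -> P2. 2 ppages; refcounts: pp0:3 pp1:3
Op 3: write(P2, v1, 151). refcount(pp1)=3>1 -> COPY to pp2. 3 ppages; refcounts: pp0:3 pp1:2 pp2:1
Op 4: fork(P0) -> P3. 3 ppages; refcounts: pp0:4 pp1:3 pp2:1
Op 5: write(P1, v1, 179). refcount(pp1)=3>1 -> COPY to pp3. 4 ppages; refcounts: pp0:4 pp1:2 pp2:1 pp3:1
Op 6: write(P1, v1, 185). refcount(pp3)=1 -> write in place. 4 ppages; refcounts: pp0:4 pp1:2 pp2:1 pp3:1
Op 7: read(P1, v1) -> 185. No state change.
Op 8: write(P0, v0, 127). refcount(pp0)=4>1 -> COPY to pp4. 5 ppages; refcounts: pp0:3 pp1:2 pp2:1 pp3:1 pp4:1

yes yes no yes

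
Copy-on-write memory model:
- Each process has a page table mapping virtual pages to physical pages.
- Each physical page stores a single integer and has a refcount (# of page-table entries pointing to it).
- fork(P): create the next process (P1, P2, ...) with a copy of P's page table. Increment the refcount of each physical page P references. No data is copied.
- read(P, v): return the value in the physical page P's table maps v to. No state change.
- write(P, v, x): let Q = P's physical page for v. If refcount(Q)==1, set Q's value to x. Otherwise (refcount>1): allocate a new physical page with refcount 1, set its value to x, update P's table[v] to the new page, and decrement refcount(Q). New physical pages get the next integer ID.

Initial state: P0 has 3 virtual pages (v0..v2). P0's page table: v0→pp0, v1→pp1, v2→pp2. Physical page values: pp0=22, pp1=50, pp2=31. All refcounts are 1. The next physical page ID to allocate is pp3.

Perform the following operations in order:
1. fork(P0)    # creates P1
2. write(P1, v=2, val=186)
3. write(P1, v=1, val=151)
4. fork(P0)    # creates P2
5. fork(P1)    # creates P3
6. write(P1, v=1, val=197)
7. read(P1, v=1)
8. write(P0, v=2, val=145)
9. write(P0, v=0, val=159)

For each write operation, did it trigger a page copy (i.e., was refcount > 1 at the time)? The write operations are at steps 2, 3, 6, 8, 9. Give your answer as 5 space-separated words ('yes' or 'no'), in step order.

Op 1: fork(P0) -> P1. 3 ppages; refcounts: pp0:2 pp1:2 pp2:2
Op 2: write(P1, v2, 186). refcount(pp2)=2>1 -> COPY to pp3. 4 ppages; refcounts: pp0:2 pp1:2 pp2:1 pp3:1
Op 3: write(P1, v1, 151). refcount(pp1)=2>1 -> COPY to pp4. 5 ppages; refcounts: pp0:2 pp1:1 pp2:1 pp3:1 pp4:1
Op 4: fork(P0) -> P2. 5 ppages; refcounts: pp0:3 pp1:2 pp2:2 pp3:1 pp4:1
Op 5: fork(P1) -> P3. 5 ppages; refcounts: pp0:4 pp1:2 pp2:2 pp3:2 pp4:2
Op 6: write(P1, v1, 197). refcount(pp4)=2>1 -> COPY to pp5. 6 ppages; refcounts: pp0:4 pp1:2 pp2:2 pp3:2 pp4:1 pp5:1
Op 7: read(P1, v1) -> 197. No state change.
Op 8: write(P0, v2, 145). refcount(pp2)=2>1 -> COPY to pp6. 7 ppages; refcounts: pp0:4 pp1:2 pp2:1 pp3:2 pp4:1 pp5:1 pp6:1
Op 9: write(P0, v0, 159). refcount(pp0)=4>1 -> COPY to pp7. 8 ppages; refcounts: pp0:3 pp1:2 pp2:1 pp3:2 pp4:1 pp5:1 pp6:1 pp7:1

yes yes yes yes yes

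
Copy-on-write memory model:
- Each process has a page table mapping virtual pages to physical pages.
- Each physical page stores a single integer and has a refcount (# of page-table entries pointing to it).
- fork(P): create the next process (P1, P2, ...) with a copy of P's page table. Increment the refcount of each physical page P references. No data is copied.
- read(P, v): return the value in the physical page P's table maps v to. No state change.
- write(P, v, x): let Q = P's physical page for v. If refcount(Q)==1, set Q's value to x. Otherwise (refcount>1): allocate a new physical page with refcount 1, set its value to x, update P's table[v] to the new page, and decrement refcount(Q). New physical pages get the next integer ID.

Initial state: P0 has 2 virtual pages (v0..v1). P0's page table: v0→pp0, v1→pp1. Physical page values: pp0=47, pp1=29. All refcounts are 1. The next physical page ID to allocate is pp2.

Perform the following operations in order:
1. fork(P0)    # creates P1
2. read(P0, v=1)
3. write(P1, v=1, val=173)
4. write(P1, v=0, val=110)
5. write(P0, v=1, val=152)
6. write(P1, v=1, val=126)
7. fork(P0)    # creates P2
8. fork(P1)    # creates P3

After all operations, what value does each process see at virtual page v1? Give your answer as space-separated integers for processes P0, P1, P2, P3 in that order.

Answer: 152 126 152 126

Derivation:
Op 1: fork(P0) -> P1. 2 ppages; refcounts: pp0:2 pp1:2
Op 2: read(P0, v1) -> 29. No state change.
Op 3: write(P1, v1, 173). refcount(pp1)=2>1 -> COPY to pp2. 3 ppages; refcounts: pp0:2 pp1:1 pp2:1
Op 4: write(P1, v0, 110). refcount(pp0)=2>1 -> COPY to pp3. 4 ppages; refcounts: pp0:1 pp1:1 pp2:1 pp3:1
Op 5: write(P0, v1, 152). refcount(pp1)=1 -> write in place. 4 ppages; refcounts: pp0:1 pp1:1 pp2:1 pp3:1
Op 6: write(P1, v1, 126). refcount(pp2)=1 -> write in place. 4 ppages; refcounts: pp0:1 pp1:1 pp2:1 pp3:1
Op 7: fork(P0) -> P2. 4 ppages; refcounts: pp0:2 pp1:2 pp2:1 pp3:1
Op 8: fork(P1) -> P3. 4 ppages; refcounts: pp0:2 pp1:2 pp2:2 pp3:2
P0: v1 -> pp1 = 152
P1: v1 -> pp2 = 126
P2: v1 -> pp1 = 152
P3: v1 -> pp2 = 126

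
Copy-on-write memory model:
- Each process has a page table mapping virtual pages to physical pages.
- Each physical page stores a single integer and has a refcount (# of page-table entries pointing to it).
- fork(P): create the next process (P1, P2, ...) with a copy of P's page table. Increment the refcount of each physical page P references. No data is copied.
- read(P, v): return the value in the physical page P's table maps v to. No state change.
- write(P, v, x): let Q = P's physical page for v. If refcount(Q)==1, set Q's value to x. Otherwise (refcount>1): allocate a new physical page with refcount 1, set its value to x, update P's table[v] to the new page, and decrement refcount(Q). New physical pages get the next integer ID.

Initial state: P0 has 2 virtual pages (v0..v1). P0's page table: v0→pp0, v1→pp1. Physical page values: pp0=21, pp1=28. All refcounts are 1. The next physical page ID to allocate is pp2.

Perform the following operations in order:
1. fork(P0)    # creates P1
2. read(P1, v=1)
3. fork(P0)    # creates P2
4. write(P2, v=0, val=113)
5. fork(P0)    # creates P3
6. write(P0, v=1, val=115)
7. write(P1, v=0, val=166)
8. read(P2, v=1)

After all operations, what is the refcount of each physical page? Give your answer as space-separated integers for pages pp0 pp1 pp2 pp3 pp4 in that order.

Op 1: fork(P0) -> P1. 2 ppages; refcounts: pp0:2 pp1:2
Op 2: read(P1, v1) -> 28. No state change.
Op 3: fork(P0) -> P2. 2 ppages; refcounts: pp0:3 pp1:3
Op 4: write(P2, v0, 113). refcount(pp0)=3>1 -> COPY to pp2. 3 ppages; refcounts: pp0:2 pp1:3 pp2:1
Op 5: fork(P0) -> P3. 3 ppages; refcounts: pp0:3 pp1:4 pp2:1
Op 6: write(P0, v1, 115). refcount(pp1)=4>1 -> COPY to pp3. 4 ppages; refcounts: pp0:3 pp1:3 pp2:1 pp3:1
Op 7: write(P1, v0, 166). refcount(pp0)=3>1 -> COPY to pp4. 5 ppages; refcounts: pp0:2 pp1:3 pp2:1 pp3:1 pp4:1
Op 8: read(P2, v1) -> 28. No state change.

Answer: 2 3 1 1 1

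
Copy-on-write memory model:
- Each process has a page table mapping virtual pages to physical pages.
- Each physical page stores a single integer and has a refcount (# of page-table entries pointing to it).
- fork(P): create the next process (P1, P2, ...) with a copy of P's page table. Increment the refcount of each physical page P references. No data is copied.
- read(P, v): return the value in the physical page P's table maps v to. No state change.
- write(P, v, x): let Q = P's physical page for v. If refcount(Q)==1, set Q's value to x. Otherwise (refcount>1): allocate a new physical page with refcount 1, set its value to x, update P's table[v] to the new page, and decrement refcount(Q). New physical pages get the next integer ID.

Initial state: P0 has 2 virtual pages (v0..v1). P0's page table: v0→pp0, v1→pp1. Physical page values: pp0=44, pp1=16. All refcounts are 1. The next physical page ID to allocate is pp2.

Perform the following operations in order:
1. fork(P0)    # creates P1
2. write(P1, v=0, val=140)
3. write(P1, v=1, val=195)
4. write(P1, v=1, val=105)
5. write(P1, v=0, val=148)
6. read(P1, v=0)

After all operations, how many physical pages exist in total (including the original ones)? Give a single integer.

Answer: 4

Derivation:
Op 1: fork(P0) -> P1. 2 ppages; refcounts: pp0:2 pp1:2
Op 2: write(P1, v0, 140). refcount(pp0)=2>1 -> COPY to pp2. 3 ppages; refcounts: pp0:1 pp1:2 pp2:1
Op 3: write(P1, v1, 195). refcount(pp1)=2>1 -> COPY to pp3. 4 ppages; refcounts: pp0:1 pp1:1 pp2:1 pp3:1
Op 4: write(P1, v1, 105). refcount(pp3)=1 -> write in place. 4 ppages; refcounts: pp0:1 pp1:1 pp2:1 pp3:1
Op 5: write(P1, v0, 148). refcount(pp2)=1 -> write in place. 4 ppages; refcounts: pp0:1 pp1:1 pp2:1 pp3:1
Op 6: read(P1, v0) -> 148. No state change.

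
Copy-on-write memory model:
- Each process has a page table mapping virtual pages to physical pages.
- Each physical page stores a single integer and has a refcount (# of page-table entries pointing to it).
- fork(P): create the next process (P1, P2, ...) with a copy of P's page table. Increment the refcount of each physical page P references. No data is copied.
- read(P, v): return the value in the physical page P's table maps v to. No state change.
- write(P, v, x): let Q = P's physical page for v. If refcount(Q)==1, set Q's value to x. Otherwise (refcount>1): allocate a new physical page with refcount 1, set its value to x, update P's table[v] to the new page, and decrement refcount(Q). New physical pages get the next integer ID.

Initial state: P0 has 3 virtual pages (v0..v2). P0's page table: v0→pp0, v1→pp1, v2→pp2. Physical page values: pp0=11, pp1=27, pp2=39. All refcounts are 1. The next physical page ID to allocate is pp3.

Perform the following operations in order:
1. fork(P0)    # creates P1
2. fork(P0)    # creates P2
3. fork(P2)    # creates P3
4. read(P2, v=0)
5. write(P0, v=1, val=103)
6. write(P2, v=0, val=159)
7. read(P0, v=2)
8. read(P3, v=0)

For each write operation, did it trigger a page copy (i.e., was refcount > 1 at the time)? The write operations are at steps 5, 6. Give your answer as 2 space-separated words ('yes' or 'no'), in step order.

Op 1: fork(P0) -> P1. 3 ppages; refcounts: pp0:2 pp1:2 pp2:2
Op 2: fork(P0) -> P2. 3 ppages; refcounts: pp0:3 pp1:3 pp2:3
Op 3: fork(P2) -> P3. 3 ppages; refcounts: pp0:4 pp1:4 pp2:4
Op 4: read(P2, v0) -> 11. No state change.
Op 5: write(P0, v1, 103). refcount(pp1)=4>1 -> COPY to pp3. 4 ppages; refcounts: pp0:4 pp1:3 pp2:4 pp3:1
Op 6: write(P2, v0, 159). refcount(pp0)=4>1 -> COPY to pp4. 5 ppages; refcounts: pp0:3 pp1:3 pp2:4 pp3:1 pp4:1
Op 7: read(P0, v2) -> 39. No state change.
Op 8: read(P3, v0) -> 11. No state change.

yes yes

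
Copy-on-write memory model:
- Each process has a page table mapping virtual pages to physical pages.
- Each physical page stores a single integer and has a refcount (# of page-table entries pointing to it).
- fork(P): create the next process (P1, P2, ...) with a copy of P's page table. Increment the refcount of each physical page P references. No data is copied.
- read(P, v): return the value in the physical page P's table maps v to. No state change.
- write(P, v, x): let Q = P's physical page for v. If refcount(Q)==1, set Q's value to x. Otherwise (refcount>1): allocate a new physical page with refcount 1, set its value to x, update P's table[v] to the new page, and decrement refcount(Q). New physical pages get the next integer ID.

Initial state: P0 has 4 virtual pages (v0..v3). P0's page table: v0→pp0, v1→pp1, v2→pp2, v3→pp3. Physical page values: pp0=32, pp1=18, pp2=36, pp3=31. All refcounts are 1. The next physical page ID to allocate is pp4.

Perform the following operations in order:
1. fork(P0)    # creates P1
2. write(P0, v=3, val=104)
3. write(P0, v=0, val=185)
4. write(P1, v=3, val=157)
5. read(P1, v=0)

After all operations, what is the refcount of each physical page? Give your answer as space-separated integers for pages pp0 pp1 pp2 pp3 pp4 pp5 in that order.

Answer: 1 2 2 1 1 1

Derivation:
Op 1: fork(P0) -> P1. 4 ppages; refcounts: pp0:2 pp1:2 pp2:2 pp3:2
Op 2: write(P0, v3, 104). refcount(pp3)=2>1 -> COPY to pp4. 5 ppages; refcounts: pp0:2 pp1:2 pp2:2 pp3:1 pp4:1
Op 3: write(P0, v0, 185). refcount(pp0)=2>1 -> COPY to pp5. 6 ppages; refcounts: pp0:1 pp1:2 pp2:2 pp3:1 pp4:1 pp5:1
Op 4: write(P1, v3, 157). refcount(pp3)=1 -> write in place. 6 ppages; refcounts: pp0:1 pp1:2 pp2:2 pp3:1 pp4:1 pp5:1
Op 5: read(P1, v0) -> 32. No state change.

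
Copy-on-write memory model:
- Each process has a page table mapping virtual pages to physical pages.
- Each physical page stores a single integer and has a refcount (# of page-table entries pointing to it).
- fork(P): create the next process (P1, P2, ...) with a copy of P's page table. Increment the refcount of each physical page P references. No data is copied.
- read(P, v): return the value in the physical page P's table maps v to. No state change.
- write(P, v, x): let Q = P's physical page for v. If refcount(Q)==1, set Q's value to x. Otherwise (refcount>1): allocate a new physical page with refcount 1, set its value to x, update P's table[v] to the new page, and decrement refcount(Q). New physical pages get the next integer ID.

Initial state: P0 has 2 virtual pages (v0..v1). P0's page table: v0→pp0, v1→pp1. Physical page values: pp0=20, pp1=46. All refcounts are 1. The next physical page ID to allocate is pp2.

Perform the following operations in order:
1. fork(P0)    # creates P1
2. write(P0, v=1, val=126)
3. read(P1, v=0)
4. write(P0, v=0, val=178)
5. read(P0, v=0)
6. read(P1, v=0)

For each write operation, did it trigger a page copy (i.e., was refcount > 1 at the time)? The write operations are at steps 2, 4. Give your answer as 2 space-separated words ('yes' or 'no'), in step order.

Op 1: fork(P0) -> P1. 2 ppages; refcounts: pp0:2 pp1:2
Op 2: write(P0, v1, 126). refcount(pp1)=2>1 -> COPY to pp2. 3 ppages; refcounts: pp0:2 pp1:1 pp2:1
Op 3: read(P1, v0) -> 20. No state change.
Op 4: write(P0, v0, 178). refcount(pp0)=2>1 -> COPY to pp3. 4 ppages; refcounts: pp0:1 pp1:1 pp2:1 pp3:1
Op 5: read(P0, v0) -> 178. No state change.
Op 6: read(P1, v0) -> 20. No state change.

yes yes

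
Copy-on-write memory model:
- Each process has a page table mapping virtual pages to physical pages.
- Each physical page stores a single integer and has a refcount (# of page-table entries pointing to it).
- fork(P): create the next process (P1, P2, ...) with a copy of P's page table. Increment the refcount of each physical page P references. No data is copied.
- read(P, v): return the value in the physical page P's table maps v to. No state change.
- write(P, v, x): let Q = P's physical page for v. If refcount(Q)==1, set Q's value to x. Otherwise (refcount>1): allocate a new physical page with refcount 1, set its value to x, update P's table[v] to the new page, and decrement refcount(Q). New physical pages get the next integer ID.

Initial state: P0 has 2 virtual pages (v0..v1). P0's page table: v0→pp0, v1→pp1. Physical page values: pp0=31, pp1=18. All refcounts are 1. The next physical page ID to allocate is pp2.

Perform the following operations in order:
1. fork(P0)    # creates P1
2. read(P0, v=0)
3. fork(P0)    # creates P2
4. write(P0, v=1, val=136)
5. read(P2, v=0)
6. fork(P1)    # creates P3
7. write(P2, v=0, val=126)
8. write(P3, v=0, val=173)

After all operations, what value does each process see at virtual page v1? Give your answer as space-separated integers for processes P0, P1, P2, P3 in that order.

Answer: 136 18 18 18

Derivation:
Op 1: fork(P0) -> P1. 2 ppages; refcounts: pp0:2 pp1:2
Op 2: read(P0, v0) -> 31. No state change.
Op 3: fork(P0) -> P2. 2 ppages; refcounts: pp0:3 pp1:3
Op 4: write(P0, v1, 136). refcount(pp1)=3>1 -> COPY to pp2. 3 ppages; refcounts: pp0:3 pp1:2 pp2:1
Op 5: read(P2, v0) -> 31. No state change.
Op 6: fork(P1) -> P3. 3 ppages; refcounts: pp0:4 pp1:3 pp2:1
Op 7: write(P2, v0, 126). refcount(pp0)=4>1 -> COPY to pp3. 4 ppages; refcounts: pp0:3 pp1:3 pp2:1 pp3:1
Op 8: write(P3, v0, 173). refcount(pp0)=3>1 -> COPY to pp4. 5 ppages; refcounts: pp0:2 pp1:3 pp2:1 pp3:1 pp4:1
P0: v1 -> pp2 = 136
P1: v1 -> pp1 = 18
P2: v1 -> pp1 = 18
P3: v1 -> pp1 = 18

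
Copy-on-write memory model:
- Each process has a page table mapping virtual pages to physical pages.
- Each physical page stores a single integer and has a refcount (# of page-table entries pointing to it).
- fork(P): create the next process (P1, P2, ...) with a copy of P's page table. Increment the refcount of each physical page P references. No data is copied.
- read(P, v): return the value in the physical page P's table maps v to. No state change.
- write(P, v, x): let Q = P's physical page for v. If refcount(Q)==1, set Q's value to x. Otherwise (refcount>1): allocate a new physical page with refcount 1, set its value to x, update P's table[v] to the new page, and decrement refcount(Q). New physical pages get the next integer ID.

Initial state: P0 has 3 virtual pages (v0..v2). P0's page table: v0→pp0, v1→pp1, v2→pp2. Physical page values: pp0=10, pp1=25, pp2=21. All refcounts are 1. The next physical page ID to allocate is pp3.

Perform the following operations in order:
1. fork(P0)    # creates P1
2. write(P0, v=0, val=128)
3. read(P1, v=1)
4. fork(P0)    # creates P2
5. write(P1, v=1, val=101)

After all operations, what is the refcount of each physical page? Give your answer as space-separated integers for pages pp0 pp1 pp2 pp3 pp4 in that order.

Op 1: fork(P0) -> P1. 3 ppages; refcounts: pp0:2 pp1:2 pp2:2
Op 2: write(P0, v0, 128). refcount(pp0)=2>1 -> COPY to pp3. 4 ppages; refcounts: pp0:1 pp1:2 pp2:2 pp3:1
Op 3: read(P1, v1) -> 25. No state change.
Op 4: fork(P0) -> P2. 4 ppages; refcounts: pp0:1 pp1:3 pp2:3 pp3:2
Op 5: write(P1, v1, 101). refcount(pp1)=3>1 -> COPY to pp4. 5 ppages; refcounts: pp0:1 pp1:2 pp2:3 pp3:2 pp4:1

Answer: 1 2 3 2 1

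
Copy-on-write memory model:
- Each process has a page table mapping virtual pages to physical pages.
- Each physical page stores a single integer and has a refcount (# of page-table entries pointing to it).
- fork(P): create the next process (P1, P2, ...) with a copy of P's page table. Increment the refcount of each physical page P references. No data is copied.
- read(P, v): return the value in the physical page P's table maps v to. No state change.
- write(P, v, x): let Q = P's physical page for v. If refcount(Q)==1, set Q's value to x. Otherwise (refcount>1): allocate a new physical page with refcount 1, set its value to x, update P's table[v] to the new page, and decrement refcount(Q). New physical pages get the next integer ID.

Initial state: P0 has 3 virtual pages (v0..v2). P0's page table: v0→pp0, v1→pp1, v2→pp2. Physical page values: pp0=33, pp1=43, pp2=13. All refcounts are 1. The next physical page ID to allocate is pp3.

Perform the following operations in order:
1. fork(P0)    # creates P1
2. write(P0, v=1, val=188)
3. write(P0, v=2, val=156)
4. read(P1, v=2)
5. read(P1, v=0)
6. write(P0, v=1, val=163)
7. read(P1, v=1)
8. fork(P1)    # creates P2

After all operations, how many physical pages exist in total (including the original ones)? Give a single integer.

Answer: 5

Derivation:
Op 1: fork(P0) -> P1. 3 ppages; refcounts: pp0:2 pp1:2 pp2:2
Op 2: write(P0, v1, 188). refcount(pp1)=2>1 -> COPY to pp3. 4 ppages; refcounts: pp0:2 pp1:1 pp2:2 pp3:1
Op 3: write(P0, v2, 156). refcount(pp2)=2>1 -> COPY to pp4. 5 ppages; refcounts: pp0:2 pp1:1 pp2:1 pp3:1 pp4:1
Op 4: read(P1, v2) -> 13. No state change.
Op 5: read(P1, v0) -> 33. No state change.
Op 6: write(P0, v1, 163). refcount(pp3)=1 -> write in place. 5 ppages; refcounts: pp0:2 pp1:1 pp2:1 pp3:1 pp4:1
Op 7: read(P1, v1) -> 43. No state change.
Op 8: fork(P1) -> P2. 5 ppages; refcounts: pp0:3 pp1:2 pp2:2 pp3:1 pp4:1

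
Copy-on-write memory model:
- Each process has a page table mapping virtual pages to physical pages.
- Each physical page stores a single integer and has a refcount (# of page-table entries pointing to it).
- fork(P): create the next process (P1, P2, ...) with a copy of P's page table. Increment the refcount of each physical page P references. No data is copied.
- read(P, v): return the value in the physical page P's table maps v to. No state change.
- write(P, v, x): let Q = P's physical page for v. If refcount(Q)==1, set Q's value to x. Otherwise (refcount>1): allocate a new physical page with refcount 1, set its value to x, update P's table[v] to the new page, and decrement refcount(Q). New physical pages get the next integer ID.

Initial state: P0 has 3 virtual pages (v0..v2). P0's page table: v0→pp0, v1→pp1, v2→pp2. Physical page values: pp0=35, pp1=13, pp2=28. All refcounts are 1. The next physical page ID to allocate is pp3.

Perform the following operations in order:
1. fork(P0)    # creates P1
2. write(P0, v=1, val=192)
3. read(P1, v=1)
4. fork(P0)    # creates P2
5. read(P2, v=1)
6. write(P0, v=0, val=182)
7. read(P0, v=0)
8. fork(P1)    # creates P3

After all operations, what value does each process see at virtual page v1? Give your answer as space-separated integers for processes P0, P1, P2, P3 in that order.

Op 1: fork(P0) -> P1. 3 ppages; refcounts: pp0:2 pp1:2 pp2:2
Op 2: write(P0, v1, 192). refcount(pp1)=2>1 -> COPY to pp3. 4 ppages; refcounts: pp0:2 pp1:1 pp2:2 pp3:1
Op 3: read(P1, v1) -> 13. No state change.
Op 4: fork(P0) -> P2. 4 ppages; refcounts: pp0:3 pp1:1 pp2:3 pp3:2
Op 5: read(P2, v1) -> 192. No state change.
Op 6: write(P0, v0, 182). refcount(pp0)=3>1 -> COPY to pp4. 5 ppages; refcounts: pp0:2 pp1:1 pp2:3 pp3:2 pp4:1
Op 7: read(P0, v0) -> 182. No state change.
Op 8: fork(P1) -> P3. 5 ppages; refcounts: pp0:3 pp1:2 pp2:4 pp3:2 pp4:1
P0: v1 -> pp3 = 192
P1: v1 -> pp1 = 13
P2: v1 -> pp3 = 192
P3: v1 -> pp1 = 13

Answer: 192 13 192 13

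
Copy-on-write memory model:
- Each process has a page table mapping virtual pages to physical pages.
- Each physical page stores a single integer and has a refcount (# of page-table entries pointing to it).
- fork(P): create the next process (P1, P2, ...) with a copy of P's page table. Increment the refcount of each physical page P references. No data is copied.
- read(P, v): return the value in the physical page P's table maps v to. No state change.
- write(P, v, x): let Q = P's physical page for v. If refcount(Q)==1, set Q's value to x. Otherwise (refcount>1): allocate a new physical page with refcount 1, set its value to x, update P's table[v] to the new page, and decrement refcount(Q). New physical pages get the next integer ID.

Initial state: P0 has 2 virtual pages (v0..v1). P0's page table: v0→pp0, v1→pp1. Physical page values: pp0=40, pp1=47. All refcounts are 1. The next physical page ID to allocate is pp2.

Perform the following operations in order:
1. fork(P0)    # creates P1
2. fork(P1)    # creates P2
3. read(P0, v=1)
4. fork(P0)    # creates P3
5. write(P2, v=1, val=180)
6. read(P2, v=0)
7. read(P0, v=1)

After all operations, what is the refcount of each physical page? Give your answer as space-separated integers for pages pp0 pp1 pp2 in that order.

Answer: 4 3 1

Derivation:
Op 1: fork(P0) -> P1. 2 ppages; refcounts: pp0:2 pp1:2
Op 2: fork(P1) -> P2. 2 ppages; refcounts: pp0:3 pp1:3
Op 3: read(P0, v1) -> 47. No state change.
Op 4: fork(P0) -> P3. 2 ppages; refcounts: pp0:4 pp1:4
Op 5: write(P2, v1, 180). refcount(pp1)=4>1 -> COPY to pp2. 3 ppages; refcounts: pp0:4 pp1:3 pp2:1
Op 6: read(P2, v0) -> 40. No state change.
Op 7: read(P0, v1) -> 47. No state change.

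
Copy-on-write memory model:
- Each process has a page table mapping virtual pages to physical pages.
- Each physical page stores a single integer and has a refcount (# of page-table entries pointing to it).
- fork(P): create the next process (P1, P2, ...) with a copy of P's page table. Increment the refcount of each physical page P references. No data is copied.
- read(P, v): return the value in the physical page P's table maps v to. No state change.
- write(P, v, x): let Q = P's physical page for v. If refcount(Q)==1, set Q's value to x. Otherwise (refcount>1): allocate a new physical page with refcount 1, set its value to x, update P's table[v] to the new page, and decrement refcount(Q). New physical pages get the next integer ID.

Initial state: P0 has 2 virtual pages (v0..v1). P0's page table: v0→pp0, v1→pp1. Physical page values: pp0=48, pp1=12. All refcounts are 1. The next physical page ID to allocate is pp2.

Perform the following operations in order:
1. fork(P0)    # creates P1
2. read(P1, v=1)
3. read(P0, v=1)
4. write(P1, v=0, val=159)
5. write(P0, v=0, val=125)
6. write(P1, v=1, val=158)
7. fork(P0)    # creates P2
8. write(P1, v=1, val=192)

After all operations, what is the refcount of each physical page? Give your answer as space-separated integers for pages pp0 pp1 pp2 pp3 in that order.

Op 1: fork(P0) -> P1. 2 ppages; refcounts: pp0:2 pp1:2
Op 2: read(P1, v1) -> 12. No state change.
Op 3: read(P0, v1) -> 12. No state change.
Op 4: write(P1, v0, 159). refcount(pp0)=2>1 -> COPY to pp2. 3 ppages; refcounts: pp0:1 pp1:2 pp2:1
Op 5: write(P0, v0, 125). refcount(pp0)=1 -> write in place. 3 ppages; refcounts: pp0:1 pp1:2 pp2:1
Op 6: write(P1, v1, 158). refcount(pp1)=2>1 -> COPY to pp3. 4 ppages; refcounts: pp0:1 pp1:1 pp2:1 pp3:1
Op 7: fork(P0) -> P2. 4 ppages; refcounts: pp0:2 pp1:2 pp2:1 pp3:1
Op 8: write(P1, v1, 192). refcount(pp3)=1 -> write in place. 4 ppages; refcounts: pp0:2 pp1:2 pp2:1 pp3:1

Answer: 2 2 1 1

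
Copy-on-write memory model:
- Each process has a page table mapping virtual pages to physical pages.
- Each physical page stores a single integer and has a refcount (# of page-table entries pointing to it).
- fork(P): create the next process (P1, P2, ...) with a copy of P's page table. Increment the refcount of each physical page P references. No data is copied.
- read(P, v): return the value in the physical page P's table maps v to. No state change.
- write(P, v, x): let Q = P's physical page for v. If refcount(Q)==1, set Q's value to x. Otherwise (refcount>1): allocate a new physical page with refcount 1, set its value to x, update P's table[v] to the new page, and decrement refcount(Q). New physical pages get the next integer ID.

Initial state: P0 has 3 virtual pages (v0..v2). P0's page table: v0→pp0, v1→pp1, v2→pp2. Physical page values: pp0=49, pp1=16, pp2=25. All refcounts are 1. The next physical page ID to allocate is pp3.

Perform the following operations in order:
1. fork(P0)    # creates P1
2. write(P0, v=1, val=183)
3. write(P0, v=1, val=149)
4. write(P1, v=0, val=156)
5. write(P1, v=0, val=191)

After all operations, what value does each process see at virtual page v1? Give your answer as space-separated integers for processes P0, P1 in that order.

Op 1: fork(P0) -> P1. 3 ppages; refcounts: pp0:2 pp1:2 pp2:2
Op 2: write(P0, v1, 183). refcount(pp1)=2>1 -> COPY to pp3. 4 ppages; refcounts: pp0:2 pp1:1 pp2:2 pp3:1
Op 3: write(P0, v1, 149). refcount(pp3)=1 -> write in place. 4 ppages; refcounts: pp0:2 pp1:1 pp2:2 pp3:1
Op 4: write(P1, v0, 156). refcount(pp0)=2>1 -> COPY to pp4. 5 ppages; refcounts: pp0:1 pp1:1 pp2:2 pp3:1 pp4:1
Op 5: write(P1, v0, 191). refcount(pp4)=1 -> write in place. 5 ppages; refcounts: pp0:1 pp1:1 pp2:2 pp3:1 pp4:1
P0: v1 -> pp3 = 149
P1: v1 -> pp1 = 16

Answer: 149 16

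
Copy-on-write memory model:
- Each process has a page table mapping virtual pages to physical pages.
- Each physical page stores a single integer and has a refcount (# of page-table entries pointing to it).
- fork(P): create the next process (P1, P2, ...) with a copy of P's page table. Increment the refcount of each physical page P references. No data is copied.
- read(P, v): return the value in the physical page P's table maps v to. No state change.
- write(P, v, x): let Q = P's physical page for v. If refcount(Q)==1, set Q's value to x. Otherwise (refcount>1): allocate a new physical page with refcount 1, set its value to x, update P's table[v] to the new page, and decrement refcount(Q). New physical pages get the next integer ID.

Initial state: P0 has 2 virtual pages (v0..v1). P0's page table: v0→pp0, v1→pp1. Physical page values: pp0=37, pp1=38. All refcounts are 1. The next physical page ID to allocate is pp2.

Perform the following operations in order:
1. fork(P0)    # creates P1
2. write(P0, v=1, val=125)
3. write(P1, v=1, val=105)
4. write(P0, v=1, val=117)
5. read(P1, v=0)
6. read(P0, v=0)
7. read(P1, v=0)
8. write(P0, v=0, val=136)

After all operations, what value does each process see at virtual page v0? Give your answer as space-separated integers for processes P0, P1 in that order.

Answer: 136 37

Derivation:
Op 1: fork(P0) -> P1. 2 ppages; refcounts: pp0:2 pp1:2
Op 2: write(P0, v1, 125). refcount(pp1)=2>1 -> COPY to pp2. 3 ppages; refcounts: pp0:2 pp1:1 pp2:1
Op 3: write(P1, v1, 105). refcount(pp1)=1 -> write in place. 3 ppages; refcounts: pp0:2 pp1:1 pp2:1
Op 4: write(P0, v1, 117). refcount(pp2)=1 -> write in place. 3 ppages; refcounts: pp0:2 pp1:1 pp2:1
Op 5: read(P1, v0) -> 37. No state change.
Op 6: read(P0, v0) -> 37. No state change.
Op 7: read(P1, v0) -> 37. No state change.
Op 8: write(P0, v0, 136). refcount(pp0)=2>1 -> COPY to pp3. 4 ppages; refcounts: pp0:1 pp1:1 pp2:1 pp3:1
P0: v0 -> pp3 = 136
P1: v0 -> pp0 = 37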